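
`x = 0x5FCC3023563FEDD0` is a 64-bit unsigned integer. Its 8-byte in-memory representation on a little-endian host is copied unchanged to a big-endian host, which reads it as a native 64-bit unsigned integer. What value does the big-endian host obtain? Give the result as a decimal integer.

15054758768559574111

Stored little-endian, the bytes at ascending addresses are D0 ED 3F 56 23 30 CC 5F.
Read back as big-endian, the last byte is least significant, giving 0xD0ED3F562330CC5F.
0xD0ED3F562330CC5F = 15054758768559574111.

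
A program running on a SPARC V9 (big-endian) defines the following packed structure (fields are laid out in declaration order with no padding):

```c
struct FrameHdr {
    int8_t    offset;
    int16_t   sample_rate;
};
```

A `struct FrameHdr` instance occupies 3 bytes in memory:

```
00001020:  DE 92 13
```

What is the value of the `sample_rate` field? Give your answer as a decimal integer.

-28141

`sample_rate` follows `offset` (1 byte), so it starts at byte offset 1 and occupies 2 bytes.
Bytes at offsets 1..2: 92 13.
Big-endian: lowest address holds the most-significant byte.
The bytes are already most-significant first: 0x9213.
Top bit is set, so as a signed 16-bit value this is 0x9213 − 2^16 = -28141.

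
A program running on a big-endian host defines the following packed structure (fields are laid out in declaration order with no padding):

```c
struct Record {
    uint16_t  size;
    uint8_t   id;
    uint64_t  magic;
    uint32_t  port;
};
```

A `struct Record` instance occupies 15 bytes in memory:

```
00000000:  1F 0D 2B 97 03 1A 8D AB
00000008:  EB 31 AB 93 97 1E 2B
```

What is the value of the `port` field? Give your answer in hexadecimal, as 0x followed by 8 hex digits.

0x93971E2B

`port` follows `size` (2 B), `id` (1 B), `magic` (8 B), so it starts at offset 2 + 1 + 8 = 11 and occupies 4 bytes.
Bytes at offsets 11..14: 93 97 1E 2B.
Big-endian: lowest address holds the most-significant byte.
The bytes are already most-significant first: 0x93971E2B.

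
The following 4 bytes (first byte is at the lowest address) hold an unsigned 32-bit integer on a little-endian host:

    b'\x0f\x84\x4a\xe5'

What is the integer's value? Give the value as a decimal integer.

Little-endian stores the least-significant byte at the lowest address.
Reassemble most-significant byte first: E5 4A 84 0F → 0xE54A840F.
0xE54A840F = 3846865935.

3846865935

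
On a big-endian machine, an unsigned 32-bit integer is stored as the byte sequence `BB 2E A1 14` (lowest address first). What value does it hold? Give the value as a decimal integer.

Big-endian: lowest address holds the most-significant byte.
The bytes are already most-significant first: 0xBB2EA114.
0xBB2EA114 = 3140395284.

3140395284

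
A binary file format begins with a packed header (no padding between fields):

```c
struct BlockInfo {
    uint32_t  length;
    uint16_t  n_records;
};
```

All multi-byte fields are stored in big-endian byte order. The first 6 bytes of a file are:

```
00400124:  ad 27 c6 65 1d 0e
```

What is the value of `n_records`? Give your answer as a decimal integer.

7438

`n_records` follows `length` (4 bytes), so it starts at byte offset 4 and occupies 2 bytes.
Bytes at offsets 4..5: 1D 0E.
In big-endian order the high byte comes first in memory.
The bytes are already most-significant first: 0x1D0E.
0x1D0E = 7438.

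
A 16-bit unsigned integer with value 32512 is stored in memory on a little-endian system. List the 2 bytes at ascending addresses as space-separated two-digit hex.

00 7F

32512 in hexadecimal, padded to 16 bits, is 0x7F00.
Split into bytes (most-significant first): 7F 00.
Little-endian stores the least-significant byte at the lowest address.
So at ascending addresses the bytes are 00 7F.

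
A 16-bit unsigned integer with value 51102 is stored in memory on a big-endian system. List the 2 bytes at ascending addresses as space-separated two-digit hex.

51102 in hexadecimal, padded to 16 bits, is 0xC79E.
Split into bytes (most-significant first): C7 9E.
In big-endian order the high byte comes first in memory.
So the memory order matches the most-significant-first order: C7 9E.

C7 9E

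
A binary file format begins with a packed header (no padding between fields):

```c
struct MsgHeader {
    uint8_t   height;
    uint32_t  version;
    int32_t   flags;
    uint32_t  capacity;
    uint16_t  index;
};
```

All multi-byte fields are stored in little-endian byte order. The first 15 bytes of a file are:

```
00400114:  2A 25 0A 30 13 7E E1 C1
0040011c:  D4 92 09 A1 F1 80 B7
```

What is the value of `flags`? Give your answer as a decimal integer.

-725491330

`flags` follows `height` (1 B), `version` (4 B), so it starts at offset 1 + 4 = 5 and occupies 4 bytes.
Bytes at offsets 5..8: 7E E1 C1 D4.
In little-endian order the low byte comes first in memory.
Reassemble most-significant byte first: D4 C1 E1 7E → 0xD4C1E17E.
Top bit is set, so as a signed 32-bit value this is 0xD4C1E17E − 2^32 = -725491330.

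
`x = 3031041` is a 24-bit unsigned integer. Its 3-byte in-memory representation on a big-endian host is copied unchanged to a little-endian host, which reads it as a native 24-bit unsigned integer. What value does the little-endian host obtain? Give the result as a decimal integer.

3031041 in 24-bit hexadecimal is 0x2E4001.
Stored big-endian, the bytes at ascending addresses are 2E 40 01.
Read back as little-endian, the first byte is least significant, giving 0x01402E.
0x01402E = 81966.

81966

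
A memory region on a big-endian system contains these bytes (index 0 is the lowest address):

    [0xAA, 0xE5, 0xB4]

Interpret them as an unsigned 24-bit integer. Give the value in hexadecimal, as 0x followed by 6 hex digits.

Big-endian: lowest address holds the most-significant byte.
The bytes are already most-significant first: 0xAAE5B4.

0xAAE5B4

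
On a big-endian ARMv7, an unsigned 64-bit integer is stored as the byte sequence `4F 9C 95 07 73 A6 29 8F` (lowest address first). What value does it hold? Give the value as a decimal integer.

5736623884600748431

Big-endian: lowest address holds the most-significant byte.
The bytes are already most-significant first: 0x4F9C950773A6298F.
0x4F9C950773A6298F = 5736623884600748431.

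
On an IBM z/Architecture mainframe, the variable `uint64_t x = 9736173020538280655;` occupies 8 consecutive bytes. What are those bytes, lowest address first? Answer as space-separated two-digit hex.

9736173020538280655 in hexadecimal, padded to 64 bits, is 0x871DD5C718ED1ACF.
Split into bytes (most-significant first): 87 1D D5 C7 18 ED 1A CF.
Big-endian: lowest address holds the most-significant byte.
So the memory order matches the most-significant-first order: 87 1D D5 C7 18 ED 1A CF.

87 1D D5 C7 18 ED 1A CF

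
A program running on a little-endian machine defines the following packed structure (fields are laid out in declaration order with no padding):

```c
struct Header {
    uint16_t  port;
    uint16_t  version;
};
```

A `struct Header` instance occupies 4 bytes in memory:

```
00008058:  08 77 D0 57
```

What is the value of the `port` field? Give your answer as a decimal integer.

`port` is the first field, at byte offset 0, occupying 2 bytes.
Bytes at offsets 0..1: 08 77.
In little-endian order the low byte comes first in memory.
Reassemble most-significant byte first: 77 08 → 0x7708.
0x7708 = 30472.

30472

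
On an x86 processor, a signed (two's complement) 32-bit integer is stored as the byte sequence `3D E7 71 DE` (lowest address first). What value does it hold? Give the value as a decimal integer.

Little-endian stores the least-significant byte at the lowest address.
Reassemble most-significant byte first: DE 71 E7 3D → 0xDE71E73D.
Top bit is set, so as a signed 32-bit value this is 0xDE71E73D − 2^32 = -562960579.

-562960579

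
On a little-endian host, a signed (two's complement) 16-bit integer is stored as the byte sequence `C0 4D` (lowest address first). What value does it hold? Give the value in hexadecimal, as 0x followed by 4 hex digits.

0x4DC0

In little-endian order the low byte comes first in memory.
Reassemble most-significant byte first: 4D C0 → 0x4DC0.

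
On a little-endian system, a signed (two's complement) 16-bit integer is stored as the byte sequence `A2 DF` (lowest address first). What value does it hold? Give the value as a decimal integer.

-8286

Little-endian stores the least-significant byte at the lowest address.
Reassemble most-significant byte first: DF A2 → 0xDFA2.
Top bit is set, so as a signed 16-bit value this is 0xDFA2 − 2^16 = -8286.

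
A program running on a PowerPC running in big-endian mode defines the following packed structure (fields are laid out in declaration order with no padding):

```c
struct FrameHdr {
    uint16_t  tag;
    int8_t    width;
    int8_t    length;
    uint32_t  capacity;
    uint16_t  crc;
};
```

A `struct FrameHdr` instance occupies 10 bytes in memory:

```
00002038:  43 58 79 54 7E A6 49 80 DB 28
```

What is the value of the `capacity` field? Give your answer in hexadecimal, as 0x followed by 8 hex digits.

0x7EA64980

`capacity` follows `tag` (2 B), `width` (1 B), `length` (1 B), so it starts at offset 2 + 1 + 1 = 4 and occupies 4 bytes.
Bytes at offsets 4..7: 7E A6 49 80.
In big-endian order the high byte comes first in memory.
The bytes are already most-significant first: 0x7EA64980.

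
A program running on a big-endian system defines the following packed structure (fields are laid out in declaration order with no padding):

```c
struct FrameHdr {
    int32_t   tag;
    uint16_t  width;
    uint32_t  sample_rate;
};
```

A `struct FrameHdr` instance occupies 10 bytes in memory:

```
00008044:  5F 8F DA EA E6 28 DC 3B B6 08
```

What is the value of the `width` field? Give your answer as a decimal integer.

`width` follows `tag` (4 bytes), so it starts at byte offset 4 and occupies 2 bytes.
Bytes at offsets 4..5: E6 28.
In big-endian order the high byte comes first in memory.
The bytes are already most-significant first: 0xE628.
0xE628 = 58920.

58920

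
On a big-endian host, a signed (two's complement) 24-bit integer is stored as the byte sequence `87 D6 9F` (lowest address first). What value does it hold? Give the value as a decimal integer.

Big-endian: lowest address holds the most-significant byte.
The bytes are already most-significant first: 0x87D69F.
Top bit is set, so as a signed 24-bit value this is 0x87D69F − 2^24 = -7874913.

-7874913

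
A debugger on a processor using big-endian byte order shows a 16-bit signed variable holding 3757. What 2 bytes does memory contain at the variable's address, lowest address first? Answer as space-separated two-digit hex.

0E AD

3757 in hexadecimal, padded to 16 bits, is 0x0EAD.
Split into bytes (most-significant first): 0E AD.
In big-endian order the high byte comes first in memory.
So the memory order matches the most-significant-first order: 0E AD.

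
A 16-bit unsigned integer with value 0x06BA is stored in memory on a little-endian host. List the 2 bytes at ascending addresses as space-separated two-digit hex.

BA 06

Split into bytes (most-significant first): 06 BA.
In little-endian order the low byte comes first in memory.
So at ascending addresses the bytes are BA 06.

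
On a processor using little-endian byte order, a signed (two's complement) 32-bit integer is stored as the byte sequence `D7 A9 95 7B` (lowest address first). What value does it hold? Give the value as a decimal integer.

In little-endian order the low byte comes first in memory.
Reassemble most-significant byte first: 7B 95 A9 D7 → 0x7B95A9D7.
0x7B95A9D7 = 2073405911.

2073405911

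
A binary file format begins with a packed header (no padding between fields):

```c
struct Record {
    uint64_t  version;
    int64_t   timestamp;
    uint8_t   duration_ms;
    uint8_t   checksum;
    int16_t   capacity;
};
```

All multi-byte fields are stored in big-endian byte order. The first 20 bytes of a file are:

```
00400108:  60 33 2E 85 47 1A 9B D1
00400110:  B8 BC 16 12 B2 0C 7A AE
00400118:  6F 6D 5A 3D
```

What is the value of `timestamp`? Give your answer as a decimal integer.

-5135205205556823378

`timestamp` follows `version` (8 bytes), so it starts at byte offset 8 and occupies 8 bytes.
Bytes at offsets 8..15: B8 BC 16 12 B2 0C 7A AE.
In big-endian order the high byte comes first in memory.
The bytes are already most-significant first: 0xB8BC1612B20C7AAE.
Top bit is set, so as a signed 64-bit value this is 0xB8BC1612B20C7AAE − 2^64 = -5135205205556823378.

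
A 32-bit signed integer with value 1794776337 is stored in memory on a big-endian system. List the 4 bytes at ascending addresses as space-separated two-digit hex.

6A FA 1D 11

1794776337 in hexadecimal, padded to 32 bits, is 0x6AFA1D11.
Split into bytes (most-significant first): 6A FA 1D 11.
Big-endian stores the most-significant byte at the lowest address.
So the memory order matches the most-significant-first order: 6A FA 1D 11.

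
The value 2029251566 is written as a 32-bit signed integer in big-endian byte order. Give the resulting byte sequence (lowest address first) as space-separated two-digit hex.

2029251566 in hexadecimal, padded to 32 bits, is 0x78F3EBEE.
Split into bytes (most-significant first): 78 F3 EB EE.
Big-endian: lowest address holds the most-significant byte.
So the memory order matches the most-significant-first order: 78 F3 EB EE.

78 F3 EB EE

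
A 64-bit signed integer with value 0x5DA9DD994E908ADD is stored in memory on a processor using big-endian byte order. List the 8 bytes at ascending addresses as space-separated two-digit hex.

Split into bytes (most-significant first): 5D A9 DD 99 4E 90 8A DD.
Big-endian stores the most-significant byte at the lowest address.
So the memory order matches the most-significant-first order: 5D A9 DD 99 4E 90 8A DD.

5D A9 DD 99 4E 90 8A DD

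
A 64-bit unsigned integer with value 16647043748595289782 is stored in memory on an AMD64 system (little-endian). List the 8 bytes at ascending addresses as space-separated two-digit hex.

16647043748595289782 in hexadecimal, padded to 64 bits, is 0xE7062E16EB68CEB6.
Split into bytes (most-significant first): E7 06 2E 16 EB 68 CE B6.
Little-endian stores the least-significant byte at the lowest address.
So at ascending addresses the bytes are B6 CE 68 EB 16 2E 06 E7.

B6 CE 68 EB 16 2E 06 E7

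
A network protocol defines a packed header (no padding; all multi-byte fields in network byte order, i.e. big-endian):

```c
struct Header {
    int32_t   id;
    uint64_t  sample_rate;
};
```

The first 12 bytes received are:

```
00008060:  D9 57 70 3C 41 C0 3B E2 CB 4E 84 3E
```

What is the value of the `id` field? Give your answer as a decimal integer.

`id` is the first field, at byte offset 0, occupying 4 bytes.
Bytes at offsets 0..3: D9 57 70 3C.
Big-endian stores the most-significant byte at the lowest address.
The bytes are already most-significant first: 0xD957703C.
Top bit is set, so as a signed 32-bit value this is 0xD957703C − 2^32 = -648581060.

-648581060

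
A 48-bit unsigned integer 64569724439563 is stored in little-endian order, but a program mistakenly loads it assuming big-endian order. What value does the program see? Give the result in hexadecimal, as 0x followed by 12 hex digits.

64569724439563 in 48-bit hexadecimal is 0x3AB9CF7D0C0B.
Stored little-endian, the bytes at ascending addresses are 0B 0C 7D CF B9 3A.
Read back as big-endian, the last byte is least significant, giving 0x0B0C7DCFB93A.

0x0B0C7DCFB93A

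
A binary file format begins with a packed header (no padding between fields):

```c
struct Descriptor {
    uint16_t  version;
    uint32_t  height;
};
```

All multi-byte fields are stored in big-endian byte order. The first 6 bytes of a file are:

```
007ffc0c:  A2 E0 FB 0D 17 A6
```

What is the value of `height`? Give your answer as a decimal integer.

4211939238

`height` follows `version` (2 bytes), so it starts at byte offset 2 and occupies 4 bytes.
Bytes at offsets 2..5: FB 0D 17 A6.
Big-endian stores the most-significant byte at the lowest address.
The bytes are already most-significant first: 0xFB0D17A6.
0xFB0D17A6 = 4211939238.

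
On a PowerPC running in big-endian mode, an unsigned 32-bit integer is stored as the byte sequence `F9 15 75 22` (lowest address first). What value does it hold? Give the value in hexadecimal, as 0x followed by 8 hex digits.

Big-endian: lowest address holds the most-significant byte.
The bytes are already most-significant first: 0xF9157522.

0xF9157522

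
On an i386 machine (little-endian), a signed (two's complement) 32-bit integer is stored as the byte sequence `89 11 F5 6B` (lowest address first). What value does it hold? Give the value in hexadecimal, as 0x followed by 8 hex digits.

In little-endian order the low byte comes first in memory.
Reassemble most-significant byte first: 6B F5 11 89 → 0x6BF51189.

0x6BF51189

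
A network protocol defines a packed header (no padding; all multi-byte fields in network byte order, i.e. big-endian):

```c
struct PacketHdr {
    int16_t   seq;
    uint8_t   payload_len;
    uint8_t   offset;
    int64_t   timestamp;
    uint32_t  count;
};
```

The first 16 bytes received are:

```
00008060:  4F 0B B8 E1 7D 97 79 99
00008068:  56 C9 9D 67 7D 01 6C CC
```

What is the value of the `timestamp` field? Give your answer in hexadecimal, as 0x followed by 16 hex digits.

0x7D97799956C99D67

`timestamp` follows `seq` (2 B), `payload_len` (1 B), `offset` (1 B), so it starts at offset 2 + 1 + 1 = 4 and occupies 8 bytes.
Bytes at offsets 4..11: 7D 97 79 99 56 C9 9D 67.
Big-endian: lowest address holds the most-significant byte.
The bytes are already most-significant first: 0x7D97799956C99D67.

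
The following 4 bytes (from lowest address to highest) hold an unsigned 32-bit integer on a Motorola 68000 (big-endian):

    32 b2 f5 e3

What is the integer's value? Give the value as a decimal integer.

850589155

Big-endian: lowest address holds the most-significant byte.
The bytes are already most-significant first: 0x32B2F5E3.
0x32B2F5E3 = 850589155.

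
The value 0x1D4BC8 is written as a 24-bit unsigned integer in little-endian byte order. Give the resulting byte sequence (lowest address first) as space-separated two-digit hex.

C8 4B 1D

Split into bytes (most-significant first): 1D 4B C8.
Little-endian: lowest address holds the least-significant byte.
So at ascending addresses the bytes are C8 4B 1D.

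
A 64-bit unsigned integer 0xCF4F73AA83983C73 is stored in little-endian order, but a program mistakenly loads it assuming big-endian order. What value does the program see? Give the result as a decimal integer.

Stored little-endian, the bytes at ascending addresses are 73 3C 98 83 AA 73 4F CF.
Read back as big-endian, the last byte is least significant, giving 0x733C9883AA734FCF.
0x733C9883AA734FCF = 8303679504232173519.

8303679504232173519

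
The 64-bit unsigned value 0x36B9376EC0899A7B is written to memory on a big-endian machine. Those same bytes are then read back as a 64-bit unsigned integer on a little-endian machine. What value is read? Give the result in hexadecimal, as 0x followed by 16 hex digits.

Stored big-endian, the bytes at ascending addresses are 36 B9 37 6E C0 89 9A 7B.
Read back as little-endian, the first byte is least significant, giving 0x7B9A89C06E37B936.

0x7B9A89C06E37B936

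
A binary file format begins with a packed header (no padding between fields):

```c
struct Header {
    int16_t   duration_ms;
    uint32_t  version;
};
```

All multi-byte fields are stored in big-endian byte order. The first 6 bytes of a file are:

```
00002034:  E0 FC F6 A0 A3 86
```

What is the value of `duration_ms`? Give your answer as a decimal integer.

`duration_ms` is the first field, at byte offset 0, occupying 2 bytes.
Bytes at offsets 0..1: E0 FC.
Big-endian stores the most-significant byte at the lowest address.
The bytes are already most-significant first: 0xE0FC.
Top bit is set, so as a signed 16-bit value this is 0xE0FC − 2^16 = -7940.

-7940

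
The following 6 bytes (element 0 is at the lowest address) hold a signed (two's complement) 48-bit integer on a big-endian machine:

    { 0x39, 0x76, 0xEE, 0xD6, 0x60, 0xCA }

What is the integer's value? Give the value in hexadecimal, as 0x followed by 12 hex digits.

Big-endian stores the most-significant byte at the lowest address.
The bytes are already most-significant first: 0x3976EED660CA.

0x3976EED660CA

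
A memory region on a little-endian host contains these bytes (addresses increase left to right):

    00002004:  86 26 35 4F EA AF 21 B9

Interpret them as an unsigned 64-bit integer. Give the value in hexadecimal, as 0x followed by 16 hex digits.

0xB921AFEA4F352686

In little-endian order the low byte comes first in memory.
Reassemble most-significant byte first: B9 21 AF EA 4F 35 26 86 → 0xB921AFEA4F352686.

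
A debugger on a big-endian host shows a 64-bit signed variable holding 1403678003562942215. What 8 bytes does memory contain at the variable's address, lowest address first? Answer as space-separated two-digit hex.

1403678003562942215 in hexadecimal, padded to 64 bits, is 0x137ADDB50D660F07.
Split into bytes (most-significant first): 13 7A DD B5 0D 66 0F 07.
Big-endian stores the most-significant byte at the lowest address.
So the memory order matches the most-significant-first order: 13 7A DD B5 0D 66 0F 07.

13 7A DD B5 0D 66 0F 07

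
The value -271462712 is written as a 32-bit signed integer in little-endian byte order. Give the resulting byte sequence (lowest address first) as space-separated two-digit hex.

C8 CE D1 EF

Two's complement of -271462712 in 32 bits: 271462712 = 0x102E3138; invert → 0xEFD1CEC7; add 1 → 0xEFD1CEC8.
Split into bytes (most-significant first): EF D1 CE C8.
Little-endian stores the least-significant byte at the lowest address.
So at ascending addresses the bytes are C8 CE D1 EF.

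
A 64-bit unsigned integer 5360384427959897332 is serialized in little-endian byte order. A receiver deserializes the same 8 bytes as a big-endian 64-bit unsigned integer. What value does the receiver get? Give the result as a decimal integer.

17639497584104530762

5360384427959897332 in 64-bit hexadecimal is 0x4A63E93C9815CCF4.
Stored little-endian, the bytes at ascending addresses are F4 CC 15 98 3C E9 63 4A.
Read back as big-endian, the last byte is least significant, giving 0xF4CC15983CE9634A.
0xF4CC15983CE9634A = 17639497584104530762.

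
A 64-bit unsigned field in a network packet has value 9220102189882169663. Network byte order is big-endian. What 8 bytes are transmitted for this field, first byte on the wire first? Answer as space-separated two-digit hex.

7F F4 62 17 6C BA 59 3F

9220102189882169663 in hexadecimal, padded to 64 bits, is 0x7FF462176CBA593F.
Split into bytes (most-significant first): 7F F4 62 17 6C BA 59 3F.
Big-endian: lowest address holds the most-significant byte.
So the memory order matches the most-significant-first order: 7F F4 62 17 6C BA 59 3F.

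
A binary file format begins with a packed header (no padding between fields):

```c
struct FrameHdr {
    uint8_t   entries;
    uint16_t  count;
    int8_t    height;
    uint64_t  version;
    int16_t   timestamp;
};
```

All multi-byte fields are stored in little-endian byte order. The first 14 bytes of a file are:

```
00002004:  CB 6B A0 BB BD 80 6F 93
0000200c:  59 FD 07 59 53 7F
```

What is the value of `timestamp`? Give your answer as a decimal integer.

32595

`timestamp` follows `entries` (1 B), `count` (2 B), `height` (1 B), `version` (8 B), so it starts at offset 1 + 2 + 1 + 8 = 12 and occupies 2 bytes.
Bytes at offsets 12..13: 53 7F.
Little-endian: lowest address holds the least-significant byte.
Reassemble most-significant byte first: 7F 53 → 0x7F53.
0x7F53 = 32595.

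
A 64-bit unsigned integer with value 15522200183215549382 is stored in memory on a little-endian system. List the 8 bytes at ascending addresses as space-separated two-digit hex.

C6 EB 10 95 D3 EE 69 D7

15522200183215549382 in hexadecimal, padded to 64 bits, is 0xD769EED39510EBC6.
Split into bytes (most-significant first): D7 69 EE D3 95 10 EB C6.
Little-endian stores the least-significant byte at the lowest address.
So at ascending addresses the bytes are C6 EB 10 95 D3 EE 69 D7.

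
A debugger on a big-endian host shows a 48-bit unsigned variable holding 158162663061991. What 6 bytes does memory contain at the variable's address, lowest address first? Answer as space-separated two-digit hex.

8F D9 1D 59 39 E7

158162663061991 in hexadecimal, padded to 48 bits, is 0x8FD91D5939E7.
Split into bytes (most-significant first): 8F D9 1D 59 39 E7.
In big-endian order the high byte comes first in memory.
So the memory order matches the most-significant-first order: 8F D9 1D 59 39 E7.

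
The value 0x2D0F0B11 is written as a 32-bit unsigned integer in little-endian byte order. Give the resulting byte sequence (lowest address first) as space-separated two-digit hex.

Split into bytes (most-significant first): 2D 0F 0B 11.
Little-endian stores the least-significant byte at the lowest address.
So at ascending addresses the bytes are 11 0B 0F 2D.

11 0B 0F 2D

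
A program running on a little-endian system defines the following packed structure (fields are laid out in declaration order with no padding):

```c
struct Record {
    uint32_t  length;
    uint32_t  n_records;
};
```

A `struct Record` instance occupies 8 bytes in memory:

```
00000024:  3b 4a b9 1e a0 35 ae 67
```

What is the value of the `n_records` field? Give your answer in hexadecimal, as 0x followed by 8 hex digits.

0x67AE35A0

`n_records` follows `length` (4 bytes), so it starts at byte offset 4 and occupies 4 bytes.
Bytes at offsets 4..7: A0 35 AE 67.
Little-endian stores the least-significant byte at the lowest address.
Reassemble most-significant byte first: 67 AE 35 A0 → 0x67AE35A0.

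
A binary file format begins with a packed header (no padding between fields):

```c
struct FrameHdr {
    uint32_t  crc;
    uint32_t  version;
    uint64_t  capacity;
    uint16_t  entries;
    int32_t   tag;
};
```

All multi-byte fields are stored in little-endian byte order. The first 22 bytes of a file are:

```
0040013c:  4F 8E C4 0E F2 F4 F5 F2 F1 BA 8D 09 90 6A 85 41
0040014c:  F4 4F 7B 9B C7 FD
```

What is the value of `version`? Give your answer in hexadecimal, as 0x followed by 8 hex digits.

0xF2F5F4F2

`version` follows `crc` (4 bytes), so it starts at byte offset 4 and occupies 4 bytes.
Bytes at offsets 4..7: F2 F4 F5 F2.
Little-endian: lowest address holds the least-significant byte.
Reassemble most-significant byte first: F2 F5 F4 F2 → 0xF2F5F4F2.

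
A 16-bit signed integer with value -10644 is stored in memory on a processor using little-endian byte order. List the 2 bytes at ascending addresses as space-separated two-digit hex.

Two's complement of -10644 in 16 bits: 10644 = 0x2994; invert → 0xD66B; add 1 → 0xD66C.
Split into bytes (most-significant first): D6 6C.
In little-endian order the low byte comes first in memory.
So at ascending addresses the bytes are 6C D6.

6C D6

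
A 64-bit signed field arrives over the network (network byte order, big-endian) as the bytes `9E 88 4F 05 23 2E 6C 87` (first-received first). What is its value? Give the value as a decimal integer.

Big-endian: lowest address holds the most-significant byte.
The bytes are already most-significant first: 0x9E884F05232E6C87.
Top bit is set, so as a signed 64-bit value this is 0x9E884F05232E6C87 − 2^64 = -7023276735400612729.

-7023276735400612729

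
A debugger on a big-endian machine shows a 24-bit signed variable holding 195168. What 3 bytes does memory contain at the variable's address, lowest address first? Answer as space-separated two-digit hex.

195168 in hexadecimal, padded to 24 bits, is 0x02FA60.
Split into bytes (most-significant first): 02 FA 60.
Big-endian stores the most-significant byte at the lowest address.
So the memory order matches the most-significant-first order: 02 FA 60.

02 FA 60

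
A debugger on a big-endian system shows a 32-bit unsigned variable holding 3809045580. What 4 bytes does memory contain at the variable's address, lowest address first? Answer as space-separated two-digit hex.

E3 09 6C 4C

3809045580 in hexadecimal, padded to 32 bits, is 0xE3096C4C.
Split into bytes (most-significant first): E3 09 6C 4C.
Big-endian: lowest address holds the most-significant byte.
So the memory order matches the most-significant-first order: E3 09 6C 4C.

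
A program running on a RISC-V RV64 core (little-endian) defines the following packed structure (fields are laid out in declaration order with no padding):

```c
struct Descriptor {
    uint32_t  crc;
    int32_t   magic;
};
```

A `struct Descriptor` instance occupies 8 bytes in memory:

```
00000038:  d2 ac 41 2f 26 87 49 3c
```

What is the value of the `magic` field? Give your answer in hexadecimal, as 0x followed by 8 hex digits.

0x3C498726

`magic` follows `crc` (4 bytes), so it starts at byte offset 4 and occupies 4 bytes.
Bytes at offsets 4..7: 26 87 49 3C.
Little-endian: lowest address holds the least-significant byte.
Reassemble most-significant byte first: 3C 49 87 26 → 0x3C498726.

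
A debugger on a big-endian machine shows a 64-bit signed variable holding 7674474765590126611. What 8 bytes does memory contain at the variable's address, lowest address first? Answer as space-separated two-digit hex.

6A 81 36 23 60 B2 E0 13

7674474765590126611 in hexadecimal, padded to 64 bits, is 0x6A81362360B2E013.
Split into bytes (most-significant first): 6A 81 36 23 60 B2 E0 13.
Big-endian: lowest address holds the most-significant byte.
So the memory order matches the most-significant-first order: 6A 81 36 23 60 B2 E0 13.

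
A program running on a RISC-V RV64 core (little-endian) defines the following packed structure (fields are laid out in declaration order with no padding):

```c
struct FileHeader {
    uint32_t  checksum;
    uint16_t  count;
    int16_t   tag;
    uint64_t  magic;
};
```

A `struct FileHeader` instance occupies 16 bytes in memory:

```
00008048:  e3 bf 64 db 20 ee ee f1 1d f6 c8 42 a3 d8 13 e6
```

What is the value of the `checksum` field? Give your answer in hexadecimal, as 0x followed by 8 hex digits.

`checksum` is the first field, at byte offset 0, occupying 4 bytes.
Bytes at offsets 0..3: E3 BF 64 DB.
Little-endian: lowest address holds the least-significant byte.
Reassemble most-significant byte first: DB 64 BF E3 → 0xDB64BFE3.

0xDB64BFE3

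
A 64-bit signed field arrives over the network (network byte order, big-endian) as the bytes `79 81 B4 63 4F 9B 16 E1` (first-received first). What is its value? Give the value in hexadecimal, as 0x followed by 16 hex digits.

Big-endian: lowest address holds the most-significant byte.
The bytes are already most-significant first: 0x7981B4634F9B16E1.

0x7981B4634F9B16E1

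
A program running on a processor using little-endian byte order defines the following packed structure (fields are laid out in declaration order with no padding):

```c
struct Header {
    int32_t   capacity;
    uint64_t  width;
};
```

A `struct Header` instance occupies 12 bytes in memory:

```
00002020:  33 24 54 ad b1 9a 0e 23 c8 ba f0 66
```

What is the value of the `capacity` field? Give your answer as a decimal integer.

-1386994637

`capacity` is the first field, at byte offset 0, occupying 4 bytes.
Bytes at offsets 0..3: 33 24 54 AD.
Little-endian stores the least-significant byte at the lowest address.
Reassemble most-significant byte first: AD 54 24 33 → 0xAD542433.
Top bit is set, so as a signed 32-bit value this is 0xAD542433 − 2^32 = -1386994637.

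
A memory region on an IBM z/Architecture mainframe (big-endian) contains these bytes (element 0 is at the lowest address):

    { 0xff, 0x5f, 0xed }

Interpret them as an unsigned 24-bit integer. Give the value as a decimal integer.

In big-endian order the high byte comes first in memory.
The bytes are already most-significant first: 0xFF5FED.
0xFF5FED = 16736237.

16736237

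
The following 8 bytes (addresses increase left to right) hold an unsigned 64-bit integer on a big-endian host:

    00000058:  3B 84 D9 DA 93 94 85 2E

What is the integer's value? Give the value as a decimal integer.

Big-endian: lowest address holds the most-significant byte.
The bytes are already most-significant first: 0x3B84D9DA9394852E.
0x3B84D9DA9394852E = 4288792277965636910.

4288792277965636910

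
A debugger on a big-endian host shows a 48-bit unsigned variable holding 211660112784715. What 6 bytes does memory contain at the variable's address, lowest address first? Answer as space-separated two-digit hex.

C0 80 F5 D5 ED 4B

211660112784715 in hexadecimal, padded to 48 bits, is 0xC080F5D5ED4B.
Split into bytes (most-significant first): C0 80 F5 D5 ED 4B.
Big-endian stores the most-significant byte at the lowest address.
So the memory order matches the most-significant-first order: C0 80 F5 D5 ED 4B.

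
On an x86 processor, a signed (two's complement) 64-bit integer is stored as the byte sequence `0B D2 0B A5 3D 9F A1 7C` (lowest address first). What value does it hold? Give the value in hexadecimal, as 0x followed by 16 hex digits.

0x7CA19F3DA50BD20B

Little-endian: lowest address holds the least-significant byte.
Reassemble most-significant byte first: 7C A1 9F 3D A5 0B D2 0B → 0x7CA19F3DA50BD20B.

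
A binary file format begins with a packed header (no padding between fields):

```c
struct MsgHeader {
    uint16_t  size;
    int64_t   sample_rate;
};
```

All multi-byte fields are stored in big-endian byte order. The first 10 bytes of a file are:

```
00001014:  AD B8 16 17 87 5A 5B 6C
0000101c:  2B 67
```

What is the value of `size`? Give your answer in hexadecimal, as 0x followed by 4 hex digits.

0xADB8

`size` is the first field, at byte offset 0, occupying 2 bytes.
Bytes at offsets 0..1: AD B8.
Big-endian stores the most-significant byte at the lowest address.
The bytes are already most-significant first: 0xADB8.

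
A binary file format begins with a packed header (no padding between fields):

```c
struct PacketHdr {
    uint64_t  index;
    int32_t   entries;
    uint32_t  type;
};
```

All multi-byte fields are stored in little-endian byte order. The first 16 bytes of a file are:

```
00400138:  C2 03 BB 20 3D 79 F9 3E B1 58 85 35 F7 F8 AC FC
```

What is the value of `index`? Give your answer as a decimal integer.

4537791403001578434

`index` is the first field, at byte offset 0, occupying 8 bytes.
Bytes at offsets 0..7: C2 03 BB 20 3D 79 F9 3E.
Little-endian: lowest address holds the least-significant byte.
Reassemble most-significant byte first: 3E F9 79 3D 20 BB 03 C2 → 0x3EF9793D20BB03C2.
0x3EF9793D20BB03C2 = 4537791403001578434.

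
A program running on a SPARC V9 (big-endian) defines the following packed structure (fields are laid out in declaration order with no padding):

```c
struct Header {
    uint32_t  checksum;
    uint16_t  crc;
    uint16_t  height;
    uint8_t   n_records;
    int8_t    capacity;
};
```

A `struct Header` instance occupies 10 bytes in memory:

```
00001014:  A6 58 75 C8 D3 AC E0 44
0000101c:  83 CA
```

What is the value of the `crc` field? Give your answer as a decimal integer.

54188

`crc` follows `checksum` (4 bytes), so it starts at byte offset 4 and occupies 2 bytes.
Bytes at offsets 4..5: D3 AC.
In big-endian order the high byte comes first in memory.
The bytes are already most-significant first: 0xD3AC.
0xD3AC = 54188.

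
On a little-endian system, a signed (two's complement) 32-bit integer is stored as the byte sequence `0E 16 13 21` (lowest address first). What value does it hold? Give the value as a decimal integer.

554898958

Little-endian stores the least-significant byte at the lowest address.
Reassemble most-significant byte first: 21 13 16 0E → 0x2113160E.
0x2113160E = 554898958.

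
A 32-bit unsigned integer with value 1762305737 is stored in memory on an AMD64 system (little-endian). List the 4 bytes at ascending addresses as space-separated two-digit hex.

1762305737 in hexadecimal, padded to 32 bits, is 0x690AA6C9.
Split into bytes (most-significant first): 69 0A A6 C9.
Little-endian: lowest address holds the least-significant byte.
So at ascending addresses the bytes are C9 A6 0A 69.

C9 A6 0A 69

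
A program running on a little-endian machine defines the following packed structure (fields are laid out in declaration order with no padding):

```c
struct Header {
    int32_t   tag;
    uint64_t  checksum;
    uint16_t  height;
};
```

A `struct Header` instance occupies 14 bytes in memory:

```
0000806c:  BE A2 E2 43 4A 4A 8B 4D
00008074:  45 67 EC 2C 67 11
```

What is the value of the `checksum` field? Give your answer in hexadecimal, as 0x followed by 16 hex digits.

0x2CEC67454D8B4A4A

`checksum` follows `tag` (4 bytes), so it starts at byte offset 4 and occupies 8 bytes.
Bytes at offsets 4..11: 4A 4A 8B 4D 45 67 EC 2C.
In little-endian order the low byte comes first in memory.
Reassemble most-significant byte first: 2C EC 67 45 4D 8B 4A 4A → 0x2CEC67454D8B4A4A.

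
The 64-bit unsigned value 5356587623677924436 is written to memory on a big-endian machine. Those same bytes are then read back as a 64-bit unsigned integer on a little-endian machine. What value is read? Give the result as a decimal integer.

5356587623677924436 in 64-bit hexadecimal is 0x4A566C1035939454.
Stored big-endian, the bytes at ascending addresses are 4A 56 6C 10 35 93 94 54.
Read back as little-endian, the first byte is least significant, giving 0x54949335106C564A.
0x54949335106C564A = 6094658051857208906.

6094658051857208906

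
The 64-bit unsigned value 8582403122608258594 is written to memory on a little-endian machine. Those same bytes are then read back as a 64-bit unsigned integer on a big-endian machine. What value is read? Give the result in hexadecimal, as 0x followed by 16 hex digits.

0x22BE44222BD21A77

8582403122608258594 in 64-bit hexadecimal is 0x771AD22B2244BE22.
Stored little-endian, the bytes at ascending addresses are 22 BE 44 22 2B D2 1A 77.
Read back as big-endian, the last byte is least significant, giving 0x22BE44222BD21A77.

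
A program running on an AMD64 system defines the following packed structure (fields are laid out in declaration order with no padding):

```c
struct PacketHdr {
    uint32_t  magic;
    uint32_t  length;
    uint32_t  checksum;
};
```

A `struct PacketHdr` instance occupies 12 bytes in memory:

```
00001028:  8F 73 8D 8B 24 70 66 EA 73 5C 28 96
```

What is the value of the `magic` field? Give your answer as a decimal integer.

`magic` is the first field, at byte offset 0, occupying 4 bytes.
Bytes at offsets 0..3: 8F 73 8D 8B.
In little-endian order the low byte comes first in memory.
Reassemble most-significant byte first: 8B 8D 73 8F → 0x8B8D738F.
0x8B8D738F = 2341303183.

2341303183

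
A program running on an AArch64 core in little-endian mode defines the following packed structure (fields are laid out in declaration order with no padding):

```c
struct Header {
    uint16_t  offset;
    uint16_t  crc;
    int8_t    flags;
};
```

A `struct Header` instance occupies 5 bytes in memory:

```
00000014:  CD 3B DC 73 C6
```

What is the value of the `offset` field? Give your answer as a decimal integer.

15309

`offset` is the first field, at byte offset 0, occupying 2 bytes.
Bytes at offsets 0..1: CD 3B.
Little-endian: lowest address holds the least-significant byte.
Reassemble most-significant byte first: 3B CD → 0x3BCD.
0x3BCD = 15309.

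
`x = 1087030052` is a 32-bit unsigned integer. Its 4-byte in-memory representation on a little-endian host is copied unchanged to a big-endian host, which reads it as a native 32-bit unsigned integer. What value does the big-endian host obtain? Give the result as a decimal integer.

616811072

1087030052 in 32-bit hexadecimal is 0x40CAC324.
Stored little-endian, the bytes at ascending addresses are 24 C3 CA 40.
Read back as big-endian, the last byte is least significant, giving 0x24C3CA40.
0x24C3CA40 = 616811072.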